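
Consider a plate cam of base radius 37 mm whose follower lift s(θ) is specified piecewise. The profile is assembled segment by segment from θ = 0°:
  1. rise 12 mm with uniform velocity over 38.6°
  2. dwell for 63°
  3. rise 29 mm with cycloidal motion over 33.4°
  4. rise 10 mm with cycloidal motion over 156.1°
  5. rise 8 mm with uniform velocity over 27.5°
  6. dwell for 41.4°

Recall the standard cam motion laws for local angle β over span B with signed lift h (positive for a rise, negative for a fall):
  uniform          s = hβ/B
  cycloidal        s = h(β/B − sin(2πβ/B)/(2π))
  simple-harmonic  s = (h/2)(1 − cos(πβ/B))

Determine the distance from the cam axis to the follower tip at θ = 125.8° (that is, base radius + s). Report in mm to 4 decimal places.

seg 1 [0°–38.6°] uniform, h=12: full span → s += 12 → s = 12.0000
seg 2 [38.6°–101.6°] dwell: s stays 12.0000
seg 3 [101.6°–135°] cycloidal, h=29: θ=125.8° here. β=24.2, B=33.4. 29·(0.7246 − sin(2π·0.7246)/(2π)) = 25.5686 → s = 37.5686
radial distance = base radius + s = 37 + 37.5686 = 74.5686

74.5686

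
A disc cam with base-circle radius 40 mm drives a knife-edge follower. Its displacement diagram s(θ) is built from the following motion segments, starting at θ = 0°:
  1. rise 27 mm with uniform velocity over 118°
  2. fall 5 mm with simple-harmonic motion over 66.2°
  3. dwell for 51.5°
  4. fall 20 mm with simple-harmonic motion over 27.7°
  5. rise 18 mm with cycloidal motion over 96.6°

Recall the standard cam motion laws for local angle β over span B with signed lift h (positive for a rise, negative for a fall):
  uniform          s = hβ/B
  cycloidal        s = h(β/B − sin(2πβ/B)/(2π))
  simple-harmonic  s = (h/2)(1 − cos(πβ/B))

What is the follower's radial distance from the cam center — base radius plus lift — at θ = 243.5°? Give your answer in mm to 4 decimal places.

seg 1 [0°–118°] uniform, h=27: full span → s += 27 → s = 27.0000
seg 2 [118°–184.2°] simple-harmonic, h=-5: full span → s += -5 → s = 22.0000
seg 3 [184.2°–235.7°] dwell: s stays 22.0000
seg 4 [235.7°–263.4°] simple-harmonic, h=-20: θ=243.5° here. β=7.8, B=27.7. -20/2·(1 − cos(π·0.2816)) = -3.6643 → s = 18.3357
radial distance = base radius + s = 40 + 18.3357 = 58.3357

58.3357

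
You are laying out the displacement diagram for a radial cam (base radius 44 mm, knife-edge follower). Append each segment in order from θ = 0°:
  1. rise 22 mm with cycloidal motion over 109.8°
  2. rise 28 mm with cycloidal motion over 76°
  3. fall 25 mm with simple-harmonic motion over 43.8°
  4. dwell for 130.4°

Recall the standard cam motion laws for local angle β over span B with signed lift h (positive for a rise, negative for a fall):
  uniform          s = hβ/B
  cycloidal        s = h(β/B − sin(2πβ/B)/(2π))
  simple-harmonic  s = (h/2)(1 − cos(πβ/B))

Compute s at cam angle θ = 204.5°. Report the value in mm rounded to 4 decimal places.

seg 1 [0°–109.8°] cycloidal, h=22: full span → s += 22 → s = 22.0000
seg 2 [109.8°–185.8°] cycloidal, h=28: full span → s += 28 → s = 50.0000
seg 3 [185.8°–229.6°] simple-harmonic, h=-25: θ=204.5° here. β=18.7, B=43.8. -25/2·(1 − cos(π·0.4269)) = -9.6561 → s = 40.3439

40.3439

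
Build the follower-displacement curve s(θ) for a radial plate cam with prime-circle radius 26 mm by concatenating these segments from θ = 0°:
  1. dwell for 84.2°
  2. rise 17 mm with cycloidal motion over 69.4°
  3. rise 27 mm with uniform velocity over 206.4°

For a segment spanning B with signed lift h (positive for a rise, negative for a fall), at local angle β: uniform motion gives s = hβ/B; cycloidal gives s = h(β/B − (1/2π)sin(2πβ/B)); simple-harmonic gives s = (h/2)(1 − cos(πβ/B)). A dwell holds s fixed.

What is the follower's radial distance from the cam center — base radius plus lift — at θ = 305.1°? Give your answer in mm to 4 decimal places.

seg 1 [0°–84.2°] dwell: s stays 0.0000
seg 2 [84.2°–153.6°] cycloidal, h=17: full span → s += 17 → s = 17.0000
seg 3 [153.6°–360°] uniform, h=27: θ=305.1° here. β=151.5, B=206.4. 27·151.5/206.4 = 19.8183 → s = 36.8183
radial distance = base radius + s = 26 + 36.8183 = 62.8183

62.8183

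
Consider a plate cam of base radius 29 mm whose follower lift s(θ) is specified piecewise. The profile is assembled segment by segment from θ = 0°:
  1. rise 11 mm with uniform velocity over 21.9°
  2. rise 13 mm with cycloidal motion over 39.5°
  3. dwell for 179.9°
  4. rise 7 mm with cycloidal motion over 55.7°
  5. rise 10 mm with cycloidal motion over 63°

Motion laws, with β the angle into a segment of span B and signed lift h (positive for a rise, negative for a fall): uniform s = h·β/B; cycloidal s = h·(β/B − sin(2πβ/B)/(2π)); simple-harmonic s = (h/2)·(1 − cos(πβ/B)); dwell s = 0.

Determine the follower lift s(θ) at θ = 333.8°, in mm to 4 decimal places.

seg 1 [0°–21.9°] uniform, h=11: full span → s += 11 → s = 11.0000
seg 2 [21.9°–61.4°] cycloidal, h=13: full span → s += 13 → s = 24.0000
seg 3 [61.4°–241.3°] dwell: s stays 24.0000
seg 4 [241.3°–297°] cycloidal, h=7: full span → s += 7 → s = 31.0000
seg 5 [297°–360°] cycloidal, h=10: θ=333.8° here. β=36.8, B=63. 10·(0.5841 − sin(2π·0.5841)/(2π)) = 6.6439 → s = 37.6439

37.6439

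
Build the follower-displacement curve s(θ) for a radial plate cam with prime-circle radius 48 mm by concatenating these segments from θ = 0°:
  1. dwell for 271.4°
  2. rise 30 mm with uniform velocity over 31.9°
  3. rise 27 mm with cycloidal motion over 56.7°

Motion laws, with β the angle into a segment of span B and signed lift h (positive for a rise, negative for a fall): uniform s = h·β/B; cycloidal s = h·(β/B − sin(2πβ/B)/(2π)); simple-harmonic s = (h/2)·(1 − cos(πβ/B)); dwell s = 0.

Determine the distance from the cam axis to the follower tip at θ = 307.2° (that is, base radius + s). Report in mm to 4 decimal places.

seg 1 [0°–271.4°] dwell: s stays 0.0000
seg 2 [271.4°–303.3°] uniform, h=30: full span → s += 30 → s = 30.0000
seg 3 [303.3°–360°] cycloidal, h=27: θ=307.2° here. β=3.9, B=56.7. 27·(0.0688 − sin(2π·0.0688)/(2π)) = 0.0573 → s = 30.0573
radial distance = base radius + s = 48 + 30.0573 = 78.0573

78.0573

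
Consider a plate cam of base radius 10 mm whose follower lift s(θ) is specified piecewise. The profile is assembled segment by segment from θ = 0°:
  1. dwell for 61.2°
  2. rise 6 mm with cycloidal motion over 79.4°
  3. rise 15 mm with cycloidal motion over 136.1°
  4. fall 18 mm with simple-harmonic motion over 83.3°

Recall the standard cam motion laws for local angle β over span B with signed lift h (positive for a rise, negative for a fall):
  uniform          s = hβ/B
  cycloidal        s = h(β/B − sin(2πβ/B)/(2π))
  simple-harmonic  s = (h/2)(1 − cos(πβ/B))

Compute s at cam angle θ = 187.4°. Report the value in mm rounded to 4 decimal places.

seg 1 [0°–61.2°] dwell: s stays 0.0000
seg 2 [61.2°–140.6°] cycloidal, h=6: full span → s += 6 → s = 6.0000
seg 3 [140.6°–276.7°] cycloidal, h=15: θ=187.4° here. β=46.8, B=136.1. 15·(0.3439 − sin(2π·0.3439)/(2π)) = 3.1739 → s = 9.1739

9.1739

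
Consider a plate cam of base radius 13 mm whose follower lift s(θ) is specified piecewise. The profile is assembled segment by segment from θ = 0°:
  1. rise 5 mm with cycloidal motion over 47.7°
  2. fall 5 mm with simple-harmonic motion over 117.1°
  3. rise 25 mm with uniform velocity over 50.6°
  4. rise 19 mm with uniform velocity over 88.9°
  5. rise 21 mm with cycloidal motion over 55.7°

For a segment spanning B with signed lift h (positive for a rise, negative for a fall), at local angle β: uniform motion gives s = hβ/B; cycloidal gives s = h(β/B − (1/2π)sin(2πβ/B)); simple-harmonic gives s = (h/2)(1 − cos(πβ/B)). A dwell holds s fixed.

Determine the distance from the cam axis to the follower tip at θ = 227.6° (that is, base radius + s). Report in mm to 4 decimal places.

seg 1 [0°–47.7°] cycloidal, h=5: full span → s += 5 → s = 5.0000
seg 2 [47.7°–164.8°] simple-harmonic, h=-5: full span → s += -5 → s = 0.0000
seg 3 [164.8°–215.4°] uniform, h=25: full span → s += 25 → s = 25.0000
seg 4 [215.4°–304.3°] uniform, h=19: θ=227.6° here. β=12.2, B=88.9. 19·12.2/88.9 = 2.6074 → s = 27.6074
radial distance = base radius + s = 13 + 27.6074 = 40.6074

40.6074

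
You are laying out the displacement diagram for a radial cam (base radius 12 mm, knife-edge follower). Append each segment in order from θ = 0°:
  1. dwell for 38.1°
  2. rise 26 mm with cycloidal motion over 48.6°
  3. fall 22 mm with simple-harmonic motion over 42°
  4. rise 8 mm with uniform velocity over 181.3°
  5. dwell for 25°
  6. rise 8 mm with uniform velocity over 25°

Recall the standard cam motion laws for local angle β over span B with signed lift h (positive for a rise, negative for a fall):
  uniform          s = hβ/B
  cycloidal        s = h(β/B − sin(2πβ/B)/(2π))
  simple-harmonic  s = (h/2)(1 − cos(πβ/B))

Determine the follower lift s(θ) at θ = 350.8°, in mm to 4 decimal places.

seg 1 [0°–38.1°] dwell: s stays 0.0000
seg 2 [38.1°–86.7°] cycloidal, h=26: full span → s += 26 → s = 26.0000
seg 3 [86.7°–128.7°] simple-harmonic, h=-22: full span → s += -22 → s = 4.0000
seg 4 [128.7°–310°] uniform, h=8: full span → s += 8 → s = 12.0000
seg 5 [310°–335°] dwell: s stays 12.0000
seg 6 [335°–360°] uniform, h=8: θ=350.8° here. β=15.8, B=25. 8·15.8/25 = 5.0560 → s = 17.0560

17.0560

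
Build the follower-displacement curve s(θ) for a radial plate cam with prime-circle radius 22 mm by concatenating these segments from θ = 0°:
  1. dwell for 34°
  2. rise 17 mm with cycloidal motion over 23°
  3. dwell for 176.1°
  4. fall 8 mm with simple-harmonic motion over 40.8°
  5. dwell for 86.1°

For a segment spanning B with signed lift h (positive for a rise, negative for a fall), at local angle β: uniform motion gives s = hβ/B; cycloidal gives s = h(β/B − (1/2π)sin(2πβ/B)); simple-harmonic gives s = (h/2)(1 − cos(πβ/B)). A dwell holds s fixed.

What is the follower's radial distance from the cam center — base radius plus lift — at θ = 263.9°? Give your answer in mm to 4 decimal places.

seg 1 [0°–34°] dwell: s stays 0.0000
seg 2 [34°–57°] cycloidal, h=17: full span → s += 17 → s = 17.0000
seg 3 [57°–233.1°] dwell: s stays 17.0000
seg 4 [233.1°–273.9°] simple-harmonic, h=-8: θ=263.9° here. β=30.8, B=40.8. -8/2·(1 − cos(π·0.7549)) = -6.8716 → s = 10.1284
radial distance = base radius + s = 22 + 10.1284 = 32.1284

32.1284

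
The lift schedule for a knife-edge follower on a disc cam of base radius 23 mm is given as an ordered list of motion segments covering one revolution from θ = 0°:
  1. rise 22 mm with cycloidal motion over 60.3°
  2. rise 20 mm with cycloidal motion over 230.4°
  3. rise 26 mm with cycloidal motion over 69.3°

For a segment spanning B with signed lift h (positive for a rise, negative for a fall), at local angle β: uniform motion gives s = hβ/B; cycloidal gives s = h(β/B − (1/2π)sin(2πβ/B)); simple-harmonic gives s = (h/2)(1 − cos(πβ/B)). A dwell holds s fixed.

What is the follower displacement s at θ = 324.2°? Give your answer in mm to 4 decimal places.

seg 1 [0°–60.3°] cycloidal, h=22: full span → s += 22 → s = 22.0000
seg 2 [60.3°–290.7°] cycloidal, h=20: full span → s += 20 → s = 42.0000
seg 3 [290.7°–360°] cycloidal, h=26: θ=324.2° here. β=33.5, B=69.3. 26·(0.4834 − sin(2π·0.4834)/(2π)) = 12.1379 → s = 54.1379

54.1379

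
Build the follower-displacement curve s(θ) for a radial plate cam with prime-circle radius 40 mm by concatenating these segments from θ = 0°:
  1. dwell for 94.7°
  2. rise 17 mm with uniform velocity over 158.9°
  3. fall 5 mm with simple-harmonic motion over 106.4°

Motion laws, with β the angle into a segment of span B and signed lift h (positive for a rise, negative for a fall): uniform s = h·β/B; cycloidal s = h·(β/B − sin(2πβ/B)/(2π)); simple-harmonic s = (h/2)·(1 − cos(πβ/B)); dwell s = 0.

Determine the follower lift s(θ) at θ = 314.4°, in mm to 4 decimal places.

seg 1 [0°–94.7°] dwell: s stays 0.0000
seg 2 [94.7°–253.6°] uniform, h=17: full span → s += 17 → s = 17.0000
seg 3 [253.6°–360°] simple-harmonic, h=-5: θ=314.4° here. β=60.8, B=106.4. -5/2·(1 − cos(π·0.5714)) = -3.0563 → s = 13.9437

13.9437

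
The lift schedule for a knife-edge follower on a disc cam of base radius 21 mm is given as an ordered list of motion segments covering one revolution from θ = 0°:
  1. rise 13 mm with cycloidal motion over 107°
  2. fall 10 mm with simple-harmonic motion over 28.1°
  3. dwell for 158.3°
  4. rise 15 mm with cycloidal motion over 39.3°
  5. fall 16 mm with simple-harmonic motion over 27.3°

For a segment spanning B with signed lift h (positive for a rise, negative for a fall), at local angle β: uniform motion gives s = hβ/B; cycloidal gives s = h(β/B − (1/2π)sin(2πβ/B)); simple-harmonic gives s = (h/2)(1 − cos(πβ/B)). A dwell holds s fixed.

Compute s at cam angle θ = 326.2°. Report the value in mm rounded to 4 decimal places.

seg 1 [0°–107°] cycloidal, h=13: full span → s += 13 → s = 13.0000
seg 2 [107°–135.1°] simple-harmonic, h=-10: full span → s += -10 → s = 3.0000
seg 3 [135.1°–293.4°] dwell: s stays 3.0000
seg 4 [293.4°–332.7°] cycloidal, h=15: θ=326.2° here. β=32.8, B=39.3. 15·(0.8346 − sin(2π·0.8346)/(2π)) = 14.5770 → s = 17.5770

17.5770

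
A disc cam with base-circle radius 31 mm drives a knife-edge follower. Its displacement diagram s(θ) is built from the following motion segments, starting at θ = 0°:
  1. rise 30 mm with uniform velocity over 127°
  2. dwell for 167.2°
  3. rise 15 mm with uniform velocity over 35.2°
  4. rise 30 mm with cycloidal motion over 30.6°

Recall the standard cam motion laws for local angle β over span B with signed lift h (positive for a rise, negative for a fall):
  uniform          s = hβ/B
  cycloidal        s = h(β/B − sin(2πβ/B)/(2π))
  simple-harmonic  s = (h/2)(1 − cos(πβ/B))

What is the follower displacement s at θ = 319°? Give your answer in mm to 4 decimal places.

seg 1 [0°–127°] uniform, h=30: full span → s += 30 → s = 30.0000
seg 2 [127°–294.2°] dwell: s stays 30.0000
seg 3 [294.2°–329.4°] uniform, h=15: θ=319° here. β=24.8, B=35.2. 15·24.8/35.2 = 10.5682 → s = 40.5682

40.5682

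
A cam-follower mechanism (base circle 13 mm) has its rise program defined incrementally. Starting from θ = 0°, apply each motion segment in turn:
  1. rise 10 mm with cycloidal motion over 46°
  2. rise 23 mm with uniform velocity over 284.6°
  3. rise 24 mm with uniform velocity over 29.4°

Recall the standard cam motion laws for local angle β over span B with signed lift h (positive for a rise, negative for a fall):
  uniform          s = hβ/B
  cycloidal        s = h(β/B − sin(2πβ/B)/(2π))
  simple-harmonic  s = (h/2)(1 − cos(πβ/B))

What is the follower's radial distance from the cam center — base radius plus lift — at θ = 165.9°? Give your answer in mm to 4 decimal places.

seg 1 [0°–46°] cycloidal, h=10: full span → s += 10 → s = 10.0000
seg 2 [46°–330.6°] uniform, h=23: θ=165.9° here. β=119.9, B=284.6. 23·119.9/284.6 = 9.6897 → s = 19.6897
radial distance = base radius + s = 13 + 19.6897 = 32.6897

32.6897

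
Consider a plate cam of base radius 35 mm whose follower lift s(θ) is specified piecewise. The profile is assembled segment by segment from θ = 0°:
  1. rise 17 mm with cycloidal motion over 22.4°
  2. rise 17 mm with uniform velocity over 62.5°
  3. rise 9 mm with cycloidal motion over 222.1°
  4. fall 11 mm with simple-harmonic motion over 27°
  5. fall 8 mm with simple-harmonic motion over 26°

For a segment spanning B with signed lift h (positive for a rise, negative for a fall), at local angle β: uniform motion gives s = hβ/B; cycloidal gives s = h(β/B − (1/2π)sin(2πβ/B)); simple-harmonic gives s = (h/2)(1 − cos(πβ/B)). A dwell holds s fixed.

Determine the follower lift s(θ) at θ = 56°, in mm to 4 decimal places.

seg 1 [0°–22.4°] cycloidal, h=17: full span → s += 17 → s = 17.0000
seg 2 [22.4°–84.9°] uniform, h=17: θ=56° here. β=33.6, B=62.5. 17·33.6/62.5 = 9.1392 → s = 26.1392

26.1392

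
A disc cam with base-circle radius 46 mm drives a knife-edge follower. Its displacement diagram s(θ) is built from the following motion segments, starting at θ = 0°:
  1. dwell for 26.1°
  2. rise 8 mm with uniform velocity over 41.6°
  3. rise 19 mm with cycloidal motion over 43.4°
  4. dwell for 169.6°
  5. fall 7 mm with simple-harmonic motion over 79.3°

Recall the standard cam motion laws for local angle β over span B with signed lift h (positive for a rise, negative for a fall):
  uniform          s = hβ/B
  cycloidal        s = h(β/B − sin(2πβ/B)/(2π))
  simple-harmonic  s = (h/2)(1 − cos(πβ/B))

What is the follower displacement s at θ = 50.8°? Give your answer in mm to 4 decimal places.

seg 1 [0°–26.1°] dwell: s stays 0.0000
seg 2 [26.1°–67.7°] uniform, h=8: θ=50.8° here. β=24.7, B=41.6. 8·24.7/41.6 = 4.7500 → s = 4.7500

4.7500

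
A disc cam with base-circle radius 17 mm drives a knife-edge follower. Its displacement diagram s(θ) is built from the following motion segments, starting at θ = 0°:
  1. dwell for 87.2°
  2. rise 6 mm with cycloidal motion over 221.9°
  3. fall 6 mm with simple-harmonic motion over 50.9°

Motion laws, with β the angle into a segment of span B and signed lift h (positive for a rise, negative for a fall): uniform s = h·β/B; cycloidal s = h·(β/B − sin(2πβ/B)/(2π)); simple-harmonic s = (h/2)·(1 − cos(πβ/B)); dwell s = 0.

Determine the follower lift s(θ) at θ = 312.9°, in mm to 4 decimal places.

seg 1 [0°–87.2°] dwell: s stays 0.0000
seg 2 [87.2°–309.1°] cycloidal, h=6: full span → s += 6 → s = 6.0000
seg 3 [309.1°–360°] simple-harmonic, h=-6: θ=312.9° here. β=3.8, B=50.9. -6/2·(1 − cos(π·0.0747)) = -0.0821 → s = 5.9179

5.9179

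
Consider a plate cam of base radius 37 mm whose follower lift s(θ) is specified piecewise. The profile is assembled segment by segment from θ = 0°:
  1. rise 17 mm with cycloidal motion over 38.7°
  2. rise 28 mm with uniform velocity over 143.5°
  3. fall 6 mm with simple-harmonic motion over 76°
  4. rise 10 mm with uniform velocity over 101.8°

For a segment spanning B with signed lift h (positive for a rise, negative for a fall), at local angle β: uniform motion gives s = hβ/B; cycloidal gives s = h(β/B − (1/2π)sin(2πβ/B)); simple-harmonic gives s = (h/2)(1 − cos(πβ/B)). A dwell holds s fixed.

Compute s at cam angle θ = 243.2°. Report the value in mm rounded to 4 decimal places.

seg 1 [0°–38.7°] cycloidal, h=17: full span → s += 17 → s = 17.0000
seg 2 [38.7°–182.2°] uniform, h=28: full span → s += 28 → s = 45.0000
seg 3 [182.2°–258.2°] simple-harmonic, h=-6: θ=243.2° here. β=61, B=76. -6/2·(1 − cos(π·0.8026)) = -5.4415 → s = 39.5585

39.5585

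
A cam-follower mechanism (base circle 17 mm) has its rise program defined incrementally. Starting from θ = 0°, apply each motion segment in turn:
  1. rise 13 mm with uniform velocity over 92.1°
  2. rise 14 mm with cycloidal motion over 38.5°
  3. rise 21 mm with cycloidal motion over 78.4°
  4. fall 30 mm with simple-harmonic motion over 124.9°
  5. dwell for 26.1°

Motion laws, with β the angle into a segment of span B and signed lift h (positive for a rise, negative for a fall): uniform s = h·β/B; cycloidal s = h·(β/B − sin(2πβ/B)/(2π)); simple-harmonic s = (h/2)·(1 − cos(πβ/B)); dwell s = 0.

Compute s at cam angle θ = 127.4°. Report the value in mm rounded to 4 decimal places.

seg 1 [0°–92.1°] uniform, h=13: full span → s += 13 → s = 13.0000
seg 2 [92.1°–130.6°] cycloidal, h=14: θ=127.4° here. β=35.3, B=38.5. 14·(0.9169 − sin(2π·0.9169)/(2π)) = 13.9478 → s = 26.9478

26.9478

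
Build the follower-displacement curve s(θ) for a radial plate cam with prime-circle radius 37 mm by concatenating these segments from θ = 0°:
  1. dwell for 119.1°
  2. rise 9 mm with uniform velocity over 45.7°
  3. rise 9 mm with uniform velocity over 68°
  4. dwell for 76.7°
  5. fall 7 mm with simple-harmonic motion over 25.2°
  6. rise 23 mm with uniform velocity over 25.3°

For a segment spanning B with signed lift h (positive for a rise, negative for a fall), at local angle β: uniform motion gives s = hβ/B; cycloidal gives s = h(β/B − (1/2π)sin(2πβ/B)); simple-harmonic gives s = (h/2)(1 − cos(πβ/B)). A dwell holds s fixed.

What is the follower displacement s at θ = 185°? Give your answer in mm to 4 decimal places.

seg 1 [0°–119.1°] dwell: s stays 0.0000
seg 2 [119.1°–164.8°] uniform, h=9: full span → s += 9 → s = 9.0000
seg 3 [164.8°–232.8°] uniform, h=9: θ=185° here. β=20.2, B=68. 9·20.2/68 = 2.6735 → s = 11.6735

11.6735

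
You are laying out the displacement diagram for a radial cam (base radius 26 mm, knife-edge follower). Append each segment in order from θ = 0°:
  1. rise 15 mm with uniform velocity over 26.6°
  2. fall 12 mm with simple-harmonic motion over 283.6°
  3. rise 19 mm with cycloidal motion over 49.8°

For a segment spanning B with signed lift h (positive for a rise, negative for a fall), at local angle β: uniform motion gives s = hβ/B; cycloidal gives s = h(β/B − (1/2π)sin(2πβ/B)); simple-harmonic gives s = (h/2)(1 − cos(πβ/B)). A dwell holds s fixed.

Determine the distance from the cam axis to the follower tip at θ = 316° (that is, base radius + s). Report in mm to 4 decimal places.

seg 1 [0°–26.6°] uniform, h=15: full span → s += 15 → s = 15.0000
seg 2 [26.6°–310.2°] simple-harmonic, h=-12: full span → s += -12 → s = 3.0000
seg 3 [310.2°–360°] cycloidal, h=19: θ=316° here. β=5.8, B=49.8. 19·(0.1165 − sin(2π·0.1165)/(2π)) = 0.1923 → s = 3.1923
radial distance = base radius + s = 26 + 3.1923 = 29.1923

29.1923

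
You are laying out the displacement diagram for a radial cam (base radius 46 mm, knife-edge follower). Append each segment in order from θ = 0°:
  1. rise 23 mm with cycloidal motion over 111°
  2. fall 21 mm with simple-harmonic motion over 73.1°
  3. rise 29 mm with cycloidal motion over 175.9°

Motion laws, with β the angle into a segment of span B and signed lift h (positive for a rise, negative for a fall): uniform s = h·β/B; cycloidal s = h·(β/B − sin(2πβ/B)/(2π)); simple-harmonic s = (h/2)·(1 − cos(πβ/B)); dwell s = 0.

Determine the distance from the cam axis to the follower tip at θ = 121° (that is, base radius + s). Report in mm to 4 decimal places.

seg 1 [0°–111°] cycloidal, h=23: full span → s += 23 → s = 23.0000
seg 2 [111°–184.1°] simple-harmonic, h=-21: θ=121° here. β=10, B=73.1. -21/2·(1 − cos(π·0.1368)) = -0.9548 → s = 22.0452
radial distance = base radius + s = 46 + 22.0452 = 68.0452

68.0452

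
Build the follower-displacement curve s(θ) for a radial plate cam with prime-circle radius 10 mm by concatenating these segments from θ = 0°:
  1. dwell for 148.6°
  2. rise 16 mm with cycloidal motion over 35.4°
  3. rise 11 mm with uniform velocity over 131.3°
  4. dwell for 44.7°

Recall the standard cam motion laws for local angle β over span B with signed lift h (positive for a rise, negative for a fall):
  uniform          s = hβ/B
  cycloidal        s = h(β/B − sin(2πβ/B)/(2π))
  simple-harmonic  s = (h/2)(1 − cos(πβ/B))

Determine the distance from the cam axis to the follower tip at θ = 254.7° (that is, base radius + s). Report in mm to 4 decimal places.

seg 1 [0°–148.6°] dwell: s stays 0.0000
seg 2 [148.6°–184°] cycloidal, h=16: full span → s += 16 → s = 16.0000
seg 3 [184°–315.3°] uniform, h=11: θ=254.7° here. β=70.7, B=131.3. 11·70.7/131.3 = 5.9231 → s = 21.9231
radial distance = base radius + s = 10 + 21.9231 = 31.9231

31.9231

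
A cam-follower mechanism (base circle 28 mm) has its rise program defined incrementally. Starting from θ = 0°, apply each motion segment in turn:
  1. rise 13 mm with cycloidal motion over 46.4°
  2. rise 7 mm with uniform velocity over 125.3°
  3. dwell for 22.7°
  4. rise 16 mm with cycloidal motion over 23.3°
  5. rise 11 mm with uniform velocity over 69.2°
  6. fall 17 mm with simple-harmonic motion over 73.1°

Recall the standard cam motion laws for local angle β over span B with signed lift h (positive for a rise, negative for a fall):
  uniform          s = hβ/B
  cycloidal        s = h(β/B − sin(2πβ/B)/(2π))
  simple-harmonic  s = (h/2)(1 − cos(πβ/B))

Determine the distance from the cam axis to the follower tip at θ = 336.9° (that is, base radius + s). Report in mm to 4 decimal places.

seg 1 [0°–46.4°] cycloidal, h=13: full span → s += 13 → s = 13.0000
seg 2 [46.4°–171.7°] uniform, h=7: full span → s += 7 → s = 20.0000
seg 3 [171.7°–194.4°] dwell: s stays 20.0000
seg 4 [194.4°–217.7°] cycloidal, h=16: full span → s += 16 → s = 36.0000
seg 5 [217.7°–286.9°] uniform, h=11: full span → s += 11 → s = 47.0000
seg 6 [286.9°–360°] simple-harmonic, h=-17: θ=336.9° here. β=50, B=73.1. -17/2·(1 − cos(π·0.6840)) = -13.1442 → s = 33.8558
radial distance = base radius + s = 28 + 33.8558 = 61.8558

61.8558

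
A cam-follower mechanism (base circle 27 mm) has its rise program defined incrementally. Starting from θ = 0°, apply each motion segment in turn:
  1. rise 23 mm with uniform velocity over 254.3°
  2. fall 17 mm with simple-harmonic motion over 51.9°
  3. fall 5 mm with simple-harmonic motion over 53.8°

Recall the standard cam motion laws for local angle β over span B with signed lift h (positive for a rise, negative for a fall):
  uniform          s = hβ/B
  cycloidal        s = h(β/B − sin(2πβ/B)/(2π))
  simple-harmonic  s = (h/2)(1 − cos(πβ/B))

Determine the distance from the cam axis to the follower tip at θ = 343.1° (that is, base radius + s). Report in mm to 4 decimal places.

seg 1 [0°–254.3°] uniform, h=23: full span → s += 23 → s = 23.0000
seg 2 [254.3°–306.2°] simple-harmonic, h=-17: full span → s += -17 → s = 6.0000
seg 3 [306.2°–360°] simple-harmonic, h=-5: θ=343.1° here. β=36.9, B=53.8. -5/2·(1 − cos(π·0.6859)) = -3.8783 → s = 2.1217
radial distance = base radius + s = 27 + 2.1217 = 29.1217

29.1217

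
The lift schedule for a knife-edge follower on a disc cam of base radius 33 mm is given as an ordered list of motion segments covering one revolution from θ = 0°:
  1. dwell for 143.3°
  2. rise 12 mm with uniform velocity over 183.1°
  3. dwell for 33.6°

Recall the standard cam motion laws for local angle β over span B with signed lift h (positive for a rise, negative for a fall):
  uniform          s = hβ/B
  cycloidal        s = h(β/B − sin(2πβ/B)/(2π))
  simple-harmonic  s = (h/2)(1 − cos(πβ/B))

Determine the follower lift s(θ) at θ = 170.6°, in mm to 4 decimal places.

seg 1 [0°–143.3°] dwell: s stays 0.0000
seg 2 [143.3°–326.4°] uniform, h=12: θ=170.6° here. β=27.3, B=183.1. 12·27.3/183.1 = 1.7892 → s = 1.7892

1.7892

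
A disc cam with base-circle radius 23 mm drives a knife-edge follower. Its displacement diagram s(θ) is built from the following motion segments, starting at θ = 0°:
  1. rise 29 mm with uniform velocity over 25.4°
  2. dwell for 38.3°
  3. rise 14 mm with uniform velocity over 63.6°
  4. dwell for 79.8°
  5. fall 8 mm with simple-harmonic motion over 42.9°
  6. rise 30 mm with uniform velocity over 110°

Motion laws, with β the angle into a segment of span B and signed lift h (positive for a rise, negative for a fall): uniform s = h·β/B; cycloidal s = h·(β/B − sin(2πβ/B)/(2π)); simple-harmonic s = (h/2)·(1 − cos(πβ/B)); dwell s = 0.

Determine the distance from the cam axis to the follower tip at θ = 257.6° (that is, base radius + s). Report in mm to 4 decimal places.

seg 1 [0°–25.4°] uniform, h=29: full span → s += 29 → s = 29.0000
seg 2 [25.4°–63.7°] dwell: s stays 29.0000
seg 3 [63.7°–127.3°] uniform, h=14: full span → s += 14 → s = 43.0000
seg 4 [127.3°–207.1°] dwell: s stays 43.0000
seg 5 [207.1°–250°] simple-harmonic, h=-8: full span → s += -8 → s = 35.0000
seg 6 [250°–360°] uniform, h=30: θ=257.6° here. β=7.6, B=110. 30·7.6/110 = 2.0727 → s = 37.0727
radial distance = base radius + s = 23 + 37.0727 = 60.0727

60.0727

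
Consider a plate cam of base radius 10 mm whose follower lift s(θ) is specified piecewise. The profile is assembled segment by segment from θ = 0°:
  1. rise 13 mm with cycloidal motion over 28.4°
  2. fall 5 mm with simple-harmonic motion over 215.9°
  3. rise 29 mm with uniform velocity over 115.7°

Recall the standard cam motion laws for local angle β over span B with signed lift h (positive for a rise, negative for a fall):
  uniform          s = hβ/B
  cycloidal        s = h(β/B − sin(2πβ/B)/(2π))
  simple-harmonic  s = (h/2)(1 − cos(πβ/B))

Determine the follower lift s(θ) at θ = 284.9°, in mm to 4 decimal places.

seg 1 [0°–28.4°] cycloidal, h=13: full span → s += 13 → s = 13.0000
seg 2 [28.4°–244.3°] simple-harmonic, h=-5: full span → s += -5 → s = 8.0000
seg 3 [244.3°–360°] uniform, h=29: θ=284.9° here. β=40.6, B=115.7. 29·40.6/115.7 = 10.1763 → s = 18.1763

18.1763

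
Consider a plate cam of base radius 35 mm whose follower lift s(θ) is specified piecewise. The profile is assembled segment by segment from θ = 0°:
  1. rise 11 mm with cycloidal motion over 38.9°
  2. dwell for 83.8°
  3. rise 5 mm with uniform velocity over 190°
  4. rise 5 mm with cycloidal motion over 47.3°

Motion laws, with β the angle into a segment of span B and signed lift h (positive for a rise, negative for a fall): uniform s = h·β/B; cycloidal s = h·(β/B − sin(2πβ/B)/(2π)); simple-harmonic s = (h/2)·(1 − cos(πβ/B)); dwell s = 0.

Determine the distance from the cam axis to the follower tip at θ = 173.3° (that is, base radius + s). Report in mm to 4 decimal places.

seg 1 [0°–38.9°] cycloidal, h=11: full span → s += 11 → s = 11.0000
seg 2 [38.9°–122.7°] dwell: s stays 11.0000
seg 3 [122.7°–312.7°] uniform, h=5: θ=173.3° here. β=50.6, B=190. 5·50.6/190 = 1.3316 → s = 12.3316
radial distance = base radius + s = 35 + 12.3316 = 47.3316

47.3316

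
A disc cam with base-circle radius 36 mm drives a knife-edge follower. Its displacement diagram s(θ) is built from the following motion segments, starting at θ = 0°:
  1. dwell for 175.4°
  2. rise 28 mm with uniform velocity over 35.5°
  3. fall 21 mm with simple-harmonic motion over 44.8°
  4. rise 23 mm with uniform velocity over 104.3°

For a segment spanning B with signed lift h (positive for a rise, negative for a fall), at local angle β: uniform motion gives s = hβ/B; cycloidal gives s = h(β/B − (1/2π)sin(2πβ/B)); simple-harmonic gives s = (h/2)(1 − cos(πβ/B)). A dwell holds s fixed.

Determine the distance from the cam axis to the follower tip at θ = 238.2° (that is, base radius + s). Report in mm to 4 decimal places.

seg 1 [0°–175.4°] dwell: s stays 0.0000
seg 2 [175.4°–210.9°] uniform, h=28: full span → s += 28 → s = 28.0000
seg 3 [210.9°–255.7°] simple-harmonic, h=-21: θ=238.2° here. β=27.3, B=44.8. -21/2·(1 − cos(π·0.6094)) = -14.0373 → s = 13.9627
radial distance = base radius + s = 36 + 13.9627 = 49.9627

49.9627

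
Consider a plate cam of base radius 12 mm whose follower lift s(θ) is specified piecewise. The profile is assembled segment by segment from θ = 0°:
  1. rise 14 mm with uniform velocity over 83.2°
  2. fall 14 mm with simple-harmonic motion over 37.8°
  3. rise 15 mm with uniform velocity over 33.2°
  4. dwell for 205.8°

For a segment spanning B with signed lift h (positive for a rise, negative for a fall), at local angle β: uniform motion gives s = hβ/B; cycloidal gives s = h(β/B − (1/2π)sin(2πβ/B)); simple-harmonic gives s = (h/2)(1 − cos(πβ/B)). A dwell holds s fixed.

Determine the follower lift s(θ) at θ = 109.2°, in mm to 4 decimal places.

seg 1 [0°–83.2°] uniform, h=14: full span → s += 14 → s = 14.0000
seg 2 [83.2°–121°] simple-harmonic, h=-14: θ=109.2° here. β=26, B=37.8. -14/2·(1 − cos(π·0.6878)) = -10.8950 → s = 3.1050

3.1050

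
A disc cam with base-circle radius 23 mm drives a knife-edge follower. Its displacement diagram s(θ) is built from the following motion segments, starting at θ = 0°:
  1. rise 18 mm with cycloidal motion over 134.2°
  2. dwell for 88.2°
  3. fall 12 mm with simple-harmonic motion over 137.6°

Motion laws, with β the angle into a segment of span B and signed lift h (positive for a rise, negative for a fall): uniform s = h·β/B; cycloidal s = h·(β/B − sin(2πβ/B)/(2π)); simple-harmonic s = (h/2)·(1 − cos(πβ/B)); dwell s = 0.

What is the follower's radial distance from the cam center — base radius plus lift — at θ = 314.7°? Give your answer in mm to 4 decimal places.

seg 1 [0°–134.2°] cycloidal, h=18: full span → s += 18 → s = 18.0000
seg 2 [134.2°–222.4°] dwell: s stays 18.0000
seg 3 [222.4°–360°] simple-harmonic, h=-12: θ=314.7° here. β=92.3, B=137.6. -12/2·(1 − cos(π·0.6708)) = -9.0670 → s = 8.9330
radial distance = base radius + s = 23 + 8.9330 = 31.9330

31.9330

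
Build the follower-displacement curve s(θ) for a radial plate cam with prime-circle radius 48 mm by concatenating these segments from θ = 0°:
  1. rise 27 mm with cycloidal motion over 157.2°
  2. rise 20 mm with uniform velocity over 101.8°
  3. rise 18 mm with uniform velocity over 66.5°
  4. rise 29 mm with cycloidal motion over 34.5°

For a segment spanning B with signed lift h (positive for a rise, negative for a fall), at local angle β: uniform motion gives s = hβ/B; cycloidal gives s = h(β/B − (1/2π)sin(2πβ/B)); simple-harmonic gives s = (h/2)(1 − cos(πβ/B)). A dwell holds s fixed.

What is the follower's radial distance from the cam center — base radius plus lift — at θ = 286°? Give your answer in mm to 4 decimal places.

seg 1 [0°–157.2°] cycloidal, h=27: full span → s += 27 → s = 27.0000
seg 2 [157.2°–259°] uniform, h=20: full span → s += 20 → s = 47.0000
seg 3 [259°–325.5°] uniform, h=18: θ=286° here. β=27, B=66.5. 18·27/66.5 = 7.3083 → s = 54.3083
radial distance = base radius + s = 48 + 54.3083 = 102.3083

102.3083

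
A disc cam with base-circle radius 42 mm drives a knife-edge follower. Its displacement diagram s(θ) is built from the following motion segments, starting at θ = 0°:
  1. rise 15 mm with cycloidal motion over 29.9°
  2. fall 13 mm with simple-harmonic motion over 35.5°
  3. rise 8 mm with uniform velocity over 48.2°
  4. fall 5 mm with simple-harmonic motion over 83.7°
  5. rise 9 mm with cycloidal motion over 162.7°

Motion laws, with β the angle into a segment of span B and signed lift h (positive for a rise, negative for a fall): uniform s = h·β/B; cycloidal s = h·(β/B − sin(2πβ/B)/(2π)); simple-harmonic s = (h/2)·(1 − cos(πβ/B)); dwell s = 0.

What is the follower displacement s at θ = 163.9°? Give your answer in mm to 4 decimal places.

seg 1 [0°–29.9°] cycloidal, h=15: full span → s += 15 → s = 15.0000
seg 2 [29.9°–65.4°] simple-harmonic, h=-13: full span → s += -13 → s = 2.0000
seg 3 [65.4°–113.6°] uniform, h=8: full span → s += 8 → s = 10.0000
seg 4 [113.6°–197.3°] simple-harmonic, h=-5: θ=163.9° here. β=50.3, B=83.7. -5/2·(1 − cos(π·0.6010)) = -3.2797 → s = 6.7203

6.7203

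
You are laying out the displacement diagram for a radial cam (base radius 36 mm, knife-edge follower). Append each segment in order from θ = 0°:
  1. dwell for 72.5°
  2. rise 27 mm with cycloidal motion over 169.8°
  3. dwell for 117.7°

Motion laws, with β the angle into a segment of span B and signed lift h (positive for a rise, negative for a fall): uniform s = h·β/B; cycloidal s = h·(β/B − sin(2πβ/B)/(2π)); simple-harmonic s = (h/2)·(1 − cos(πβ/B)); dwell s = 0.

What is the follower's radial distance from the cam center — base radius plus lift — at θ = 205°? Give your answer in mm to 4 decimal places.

seg 1 [0°–72.5°] dwell: s stays 0.0000
seg 2 [72.5°–242.3°] cycloidal, h=27: θ=205° here. β=132.5, B=169.8. 27·(0.7803 − sin(2π·0.7803)/(2π)) = 25.2883 → s = 25.2883
radial distance = base radius + s = 36 + 25.2883 = 61.2883

61.2883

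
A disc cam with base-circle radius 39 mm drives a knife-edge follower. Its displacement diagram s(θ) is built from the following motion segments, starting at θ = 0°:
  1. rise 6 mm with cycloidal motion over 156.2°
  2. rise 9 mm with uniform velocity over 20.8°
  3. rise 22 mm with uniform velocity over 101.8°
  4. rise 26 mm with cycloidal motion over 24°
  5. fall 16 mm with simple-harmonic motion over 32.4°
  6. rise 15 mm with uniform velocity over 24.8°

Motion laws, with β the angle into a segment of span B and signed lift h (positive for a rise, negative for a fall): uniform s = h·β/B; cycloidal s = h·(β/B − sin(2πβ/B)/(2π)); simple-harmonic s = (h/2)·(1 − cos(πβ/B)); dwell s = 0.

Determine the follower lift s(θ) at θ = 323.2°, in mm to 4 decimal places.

seg 1 [0°–156.2°] cycloidal, h=6: full span → s += 6 → s = 6.0000
seg 2 [156.2°–177°] uniform, h=9: full span → s += 9 → s = 15.0000
seg 3 [177°–278.8°] uniform, h=22: full span → s += 22 → s = 37.0000
seg 4 [278.8°–302.8°] cycloidal, h=26: full span → s += 26 → s = 63.0000
seg 5 [302.8°–335.2°] simple-harmonic, h=-16: θ=323.2° here. β=20.4, B=32.4. -16/2·(1 − cos(π·0.6296)) = -11.1686 → s = 51.8314

51.8314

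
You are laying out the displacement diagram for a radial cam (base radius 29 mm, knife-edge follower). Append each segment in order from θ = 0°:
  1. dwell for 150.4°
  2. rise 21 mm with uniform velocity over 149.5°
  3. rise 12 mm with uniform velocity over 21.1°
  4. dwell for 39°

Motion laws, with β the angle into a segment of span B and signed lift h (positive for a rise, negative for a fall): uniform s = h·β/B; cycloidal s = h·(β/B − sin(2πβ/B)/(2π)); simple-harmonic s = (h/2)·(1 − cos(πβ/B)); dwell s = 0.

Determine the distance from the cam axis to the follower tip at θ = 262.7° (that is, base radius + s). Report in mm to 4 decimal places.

seg 1 [0°–150.4°] dwell: s stays 0.0000
seg 2 [150.4°–299.9°] uniform, h=21: θ=262.7° here. β=112.3, B=149.5. 21·112.3/149.5 = 15.7746 → s = 15.7746
radial distance = base radius + s = 29 + 15.7746 = 44.7746

44.7746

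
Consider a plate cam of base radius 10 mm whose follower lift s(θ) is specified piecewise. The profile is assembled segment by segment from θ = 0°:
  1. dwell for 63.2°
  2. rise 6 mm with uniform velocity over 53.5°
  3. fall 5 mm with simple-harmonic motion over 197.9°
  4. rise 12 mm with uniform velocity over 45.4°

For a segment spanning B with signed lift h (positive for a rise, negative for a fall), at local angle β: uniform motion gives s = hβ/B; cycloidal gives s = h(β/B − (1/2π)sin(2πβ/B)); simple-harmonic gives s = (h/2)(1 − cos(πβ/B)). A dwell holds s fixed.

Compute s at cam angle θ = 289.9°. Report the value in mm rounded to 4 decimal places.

seg 1 [0°–63.2°] dwell: s stays 0.0000
seg 2 [63.2°–116.7°] uniform, h=6: full span → s += 6 → s = 6.0000
seg 3 [116.7°–314.6°] simple-harmonic, h=-5: θ=289.9° here. β=173.2, B=197.9. -5/2·(1 − cos(π·0.8752)) = -4.8103 → s = 1.1897

1.1897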